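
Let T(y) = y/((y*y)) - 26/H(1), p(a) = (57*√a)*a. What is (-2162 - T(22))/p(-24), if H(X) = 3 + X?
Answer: -23711*I*√6/180576 ≈ -0.32164*I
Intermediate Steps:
p(a) = 57*a^(3/2)
T(y) = -13/2 + 1/y (T(y) = y/((y*y)) - 26/(3 + 1) = y/(y²) - 26/4 = y/y² - 26*¼ = 1/y - 13/2 = -13/2 + 1/y)
(-2162 - T(22))/p(-24) = (-2162 - (-13/2 + 1/22))/((57*(-24)^(3/2))) = (-2162 - (-13/2 + 1/22))/((57*(-48*I*√6))) = (-2162 - 1*(-71/11))/((-2736*I*√6)) = (-2162 + 71/11)*(I*√6/16416) = -23711*I*√6/180576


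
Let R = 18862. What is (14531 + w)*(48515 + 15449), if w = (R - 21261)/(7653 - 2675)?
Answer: 2313351415458/2489 ≈ 9.2943e+8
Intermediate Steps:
w = -2399/4978 (w = (18862 - 21261)/(7653 - 2675) = -2399/4978 ≈ -0.48192)
(14531 + w)*(48515 + 15449) = (14531 - 2399/4978)*(48515 + 15449) = (72332919/4978)*63964 = 2313351415458/2489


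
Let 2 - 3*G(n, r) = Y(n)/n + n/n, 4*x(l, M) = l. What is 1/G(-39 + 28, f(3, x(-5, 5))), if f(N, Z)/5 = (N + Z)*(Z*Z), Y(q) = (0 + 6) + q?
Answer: 11/2 ≈ 5.5000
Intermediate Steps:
Y(q) = 6 + q
x(l, M) = l/4
f(N, Z) = 5*Z²*(N + Z) (f(N, Z) = 5*((N + Z)*(Z*Z)) = 5*((N + Z)*Z²) = 5*(Z²*(N + Z)) = 5*Z²*(N + Z))
G(n, r) = ⅓ - (6 + n)/(3*n) (G(n, r) = ⅔ - ((6 + n)/n + n/n)/3 = ⅔ - ((6 + n)/n + 1)/3 = ⅔ - (1 + (6 + n)/n)/3 = ⅔ + (-⅓ - (6 + n)/(3*n)) = ⅓ - (6 + n)/(3*n))
1/G(-39 + 28, f(3, x(-5, 5))) = 1/(-2/(-39 + 28)) = 1/(-2/(-11)) = 1/(-2*(-1/11)) = 1/(2/11) = 11/2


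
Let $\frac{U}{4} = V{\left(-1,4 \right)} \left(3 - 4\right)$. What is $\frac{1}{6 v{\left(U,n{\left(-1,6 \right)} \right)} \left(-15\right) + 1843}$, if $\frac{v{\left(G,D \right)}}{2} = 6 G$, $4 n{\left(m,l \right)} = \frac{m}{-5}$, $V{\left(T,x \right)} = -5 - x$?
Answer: $- \frac{1}{37037} \approx -2.7 \cdot 10^{-5}$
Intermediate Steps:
$n{\left(m,l \right)} = - \frac{m}{20}$ ($n{\left(m,l \right)} = \frac{m \frac{1}{-5}}{4} = \frac{m \left(- \frac{1}{5}\right)}{4} = \frac{\left(- \frac{1}{5}\right) m}{4} = - \frac{m}{20}$)
$U = 36$ ($U = 4 \left(-5 - 4\right) \left(3 - 4\right) = 4 \left(-5 - 4\right) \left(-1\right) = 4 \left(\left(-9\right) \left(-1\right)\right) = 4 \cdot 9 = 36$)
$v{\left(G,D \right)} = 12 G$ ($v{\left(G,D \right)} = 2 \cdot 6 G = 12 G$)
$\frac{1}{6 v{\left(U,n{\left(-1,6 \right)} \right)} \left(-15\right) + 1843} = \frac{1}{6 \cdot 12 \cdot 36 \left(-15\right) + 1843} = \frac{1}{6 \cdot 432 \left(-15\right) + 1843} = \frac{1}{2592 \left(-15\right) + 1843} = \frac{1}{-38880 + 1843} = \frac{1}{-37037} = - \frac{1}{37037}$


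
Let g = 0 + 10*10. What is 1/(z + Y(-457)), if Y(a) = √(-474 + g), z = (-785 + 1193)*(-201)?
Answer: -2412/197803307 - I*√374/6725312438 ≈ -1.2194e-5 - 2.8756e-9*I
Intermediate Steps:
z = -82008 (z = 408*(-201) = -82008)
g = 100 (g = 0 + 100 = 100)
Y(a) = I*√374 (Y(a) = √(-474 + 100) = √(-374) = I*√374)
1/(z + Y(-457)) = 1/(-82008 + I*√374)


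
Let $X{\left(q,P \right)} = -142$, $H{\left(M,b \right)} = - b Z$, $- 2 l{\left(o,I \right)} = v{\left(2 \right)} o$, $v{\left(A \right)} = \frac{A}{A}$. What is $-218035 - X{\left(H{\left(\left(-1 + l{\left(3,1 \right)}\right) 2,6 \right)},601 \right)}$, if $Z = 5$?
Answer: $-217893$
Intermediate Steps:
$v{\left(A \right)} = 1$
$l{\left(o,I \right)} = - \frac{o}{2}$ ($l{\left(o,I \right)} = - \frac{1 o}{2} = - \frac{o}{2}$)
$H{\left(M,b \right)} = - 5 b$ ($H{\left(M,b \right)} = - b 5 = - 5 b$)
$-218035 - X{\left(H{\left(\left(-1 + l{\left(3,1 \right)}\right) 2,6 \right)},601 \right)} = -218035 - -142 = -218035 + 142 = -217893$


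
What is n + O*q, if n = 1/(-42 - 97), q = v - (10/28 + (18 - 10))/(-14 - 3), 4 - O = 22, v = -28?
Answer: 8190178/16541 ≈ 495.14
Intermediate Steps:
O = -18 (O = 4 - 1*22 = 4 - 22 = -18)
q = -6547/238 (q = -28 - (10/28 + (18 - 10))/(-14 - 3) = -28 - (10*(1/28) + 8)/(-17) = -28 - (5/14 + 8)*(-1)/17 = -28 - 117*(-1)/(14*17) = -28 - 1*(-117/238) = -28 + 117/238 = -6547/238 ≈ -27.508)
n = -1/139 (n = 1/(-139) = -1/139 ≈ -0.0071942)
n + O*q = -1/139 - 18*(-6547/238) = -1/139 + 58923/119 = 8190178/16541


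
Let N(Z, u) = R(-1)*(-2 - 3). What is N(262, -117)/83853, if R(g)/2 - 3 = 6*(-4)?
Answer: 10/3993 ≈ 0.0025044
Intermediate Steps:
R(g) = -42 (R(g) = 6 + 2*(6*(-4)) = 6 + 2*(-24) = 6 - 48 = -42)
N(Z, u) = 210 (N(Z, u) = -42*(-2 - 3) = -42*(-5) = 210)
N(262, -117)/83853 = 210/83853 = 210*(1/83853) = 10/3993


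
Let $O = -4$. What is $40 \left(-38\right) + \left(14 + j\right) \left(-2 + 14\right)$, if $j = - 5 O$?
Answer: $-1112$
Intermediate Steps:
$j = 20$ ($j = \left(-5\right) \left(-4\right) = 20$)
$40 \left(-38\right) + \left(14 + j\right) \left(-2 + 14\right) = 40 \left(-38\right) + \left(14 + 20\right) \left(-2 + 14\right) = -1520 + 34 \cdot 12 = -1520 + 408 = -1112$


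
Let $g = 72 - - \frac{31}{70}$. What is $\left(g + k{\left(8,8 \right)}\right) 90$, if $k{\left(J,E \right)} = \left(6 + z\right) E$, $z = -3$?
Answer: $\frac{60759}{7} \approx 8679.9$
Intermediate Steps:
$k{\left(J,E \right)} = 3 E$ ($k{\left(J,E \right)} = \left(6 - 3\right) E = 3 E$)
$g = \frac{5071}{70}$ ($g = 72 - \left(-31\right) \frac{1}{70} = 72 - - \frac{31}{70} = 72 + \frac{31}{70} = \frac{5071}{70} \approx 72.443$)
$\left(g + k{\left(8,8 \right)}\right) 90 = \left(\frac{5071}{70} + 3 \cdot 8\right) 90 = \left(\frac{5071}{70} + 24\right) 90 = \frac{6751}{70} \cdot 90 = \frac{60759}{7}$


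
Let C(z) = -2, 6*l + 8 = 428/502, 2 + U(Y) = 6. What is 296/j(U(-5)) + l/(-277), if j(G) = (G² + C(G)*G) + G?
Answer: 5145895/208581 ≈ 24.671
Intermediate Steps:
U(Y) = 4 (U(Y) = -2 + 6 = 4)
l = -299/251 (l = -4/3 + (428/502)/6 = -4/3 + (428*(1/502))/6 = -4/3 + (⅙)*(214/251) = -4/3 + 107/753 = -299/251 ≈ -1.1912)
j(G) = G² - G (j(G) = (G² - 2*G) + G = G² - G)
296/j(U(-5)) + l/(-277) = 296/((4*(-1 + 4))) - 299/251/(-277) = 296/((4*3)) - 299/251*(-1/277) = 296/12 + 299/69527 = 296*(1/12) + 299/69527 = 74/3 + 299/69527 = 5145895/208581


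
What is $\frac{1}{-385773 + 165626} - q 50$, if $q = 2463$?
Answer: $- \frac{27111103051}{220147} \approx -1.2315 \cdot 10^{5}$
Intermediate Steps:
$\frac{1}{-385773 + 165626} - q 50 = \frac{1}{-385773 + 165626} - 2463 \cdot 50 = \frac{1}{-220147} - 123150 = - \frac{1}{220147} - 123150 = - \frac{27111103051}{220147}$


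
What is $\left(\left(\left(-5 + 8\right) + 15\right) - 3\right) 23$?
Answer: $345$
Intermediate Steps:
$\left(\left(\left(-5 + 8\right) + 15\right) - 3\right) 23 = \left(\left(3 + 15\right) - 3\right) 23 = \left(18 - 3\right) 23 = 15 \cdot 23 = 345$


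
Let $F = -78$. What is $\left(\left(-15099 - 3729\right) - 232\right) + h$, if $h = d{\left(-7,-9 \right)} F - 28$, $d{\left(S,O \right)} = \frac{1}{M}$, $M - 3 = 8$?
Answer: $- \frac{210046}{11} \approx -19095.0$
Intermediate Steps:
$M = 11$ ($M = 3 + 8 = 11$)
$d{\left(S,O \right)} = \frac{1}{11}$
$h = - \frac{386}{11}$ ($h = \frac{1}{11} \left(-78\right) - 28 = - \frac{78}{11} - 28 = - \frac{386}{11} \approx -35.091$)
$\left(\left(-15099 - 3729\right) - 232\right) + h = \left(\left(-15099 - 3729\right) - 232\right) - \frac{386}{11} = \left(-18828 - 232\right) - \frac{386}{11} = -19060 - \frac{386}{11} = - \frac{210046}{11}$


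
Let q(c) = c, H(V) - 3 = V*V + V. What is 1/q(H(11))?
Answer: 1/135 ≈ 0.0074074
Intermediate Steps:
H(V) = 3 + V + V**2 (H(V) = 3 + (V*V + V) = 3 + (V**2 + V) = 3 + (V + V**2) = 3 + V + V**2)
1/q(H(11)) = 1/(3 + 11 + 11**2) = 1/(3 + 11 + 121) = 1/135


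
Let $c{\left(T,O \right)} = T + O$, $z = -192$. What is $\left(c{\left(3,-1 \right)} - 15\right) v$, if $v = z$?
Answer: $2496$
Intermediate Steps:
$v = -192$
$c{\left(T,O \right)} = O + T$
$\left(c{\left(3,-1 \right)} - 15\right) v = \left(\left(-1 + 3\right) - 15\right) \left(-192\right) = \left(2 - 15\right) \left(-192\right) = \left(-13\right) \left(-192\right) = 2496$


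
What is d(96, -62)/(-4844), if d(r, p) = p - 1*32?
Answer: 47/2422 ≈ 0.019405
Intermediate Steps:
d(r, p) = -32 + p (d(r, p) = p - 32 = -32 + p)
d(96, -62)/(-4844) = (-32 - 62)/(-4844) = -94*(-1/4844) = 47/2422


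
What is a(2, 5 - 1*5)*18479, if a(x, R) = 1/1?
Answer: 18479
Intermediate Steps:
a(x, R) = 1 (a(x, R) = 1*1 = 1)
a(2, 5 - 1*5)*18479 = 1*18479 = 18479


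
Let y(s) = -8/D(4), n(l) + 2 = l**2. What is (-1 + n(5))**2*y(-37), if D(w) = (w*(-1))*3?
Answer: 968/3 ≈ 322.67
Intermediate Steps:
n(l) = -2 + l**2
D(w) = -3*w (D(w) = -w*3 = -3*w)
y(s) = 2/3 (y(s) = -8/((-3*4)) = -8/(-12) = -8*(-1/12) = 2/3)
(-1 + n(5))**2*y(-37) = (-1 + (-2 + 5**2))**2*(2/3) = (-1 + (-2 + 25))**2*(2/3) = (-1 + 23)**2*(2/3) = 22**2*(2/3) = 484*(2/3) = 968/3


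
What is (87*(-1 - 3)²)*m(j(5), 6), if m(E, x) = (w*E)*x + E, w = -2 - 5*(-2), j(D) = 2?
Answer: 136416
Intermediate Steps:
w = 8 (w = -2 + 10 = 8)
m(E, x) = E + 8*E*x (m(E, x) = (8*E)*x + E = 8*E*x + E = E + 8*E*x)
(87*(-1 - 3)²)*m(j(5), 6) = (87*(-1 - 3)²)*(2*(1 + 8*6)) = (87*(-4)²)*(2*(1 + 48)) = (87*16)*(2*49) = 1392*98 = 136416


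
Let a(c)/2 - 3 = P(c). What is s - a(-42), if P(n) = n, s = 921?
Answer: 999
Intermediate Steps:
a(c) = 6 + 2*c
s - a(-42) = 921 - (6 + 2*(-42)) = 921 - (6 - 84) = 921 - 1*(-78) = 921 + 78 = 999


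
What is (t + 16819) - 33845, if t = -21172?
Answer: -38198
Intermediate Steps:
(t + 16819) - 33845 = (-21172 + 16819) - 33845 = -4353 - 33845 = -38198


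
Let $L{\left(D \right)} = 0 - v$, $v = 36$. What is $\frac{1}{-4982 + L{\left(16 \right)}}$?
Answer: $- \frac{1}{5018} \approx -0.00019928$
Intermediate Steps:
$L{\left(D \right)} = -36$ ($L{\left(D \right)} = 0 - 36 = -36$)
$\frac{1}{-4982 + L{\left(16 \right)}} = \frac{1}{-4982 - 36} = \frac{1}{-5018} = - \frac{1}{5018}$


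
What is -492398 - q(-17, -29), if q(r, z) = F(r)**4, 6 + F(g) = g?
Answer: -772239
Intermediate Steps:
F(g) = -6 + g
q(r, z) = (-6 + r)**4
-492398 - q(-17, -29) = -492398 - (-6 - 17)**4 = -492398 - 1*(-23)**4 = -492398 - 1*279841 = -492398 - 279841 = -772239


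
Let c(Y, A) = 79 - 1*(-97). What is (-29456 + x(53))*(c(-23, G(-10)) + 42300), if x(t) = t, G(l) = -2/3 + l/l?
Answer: -1248921828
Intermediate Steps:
G(l) = ⅓ (G(l) = -2*⅓ + 1 = -⅔ + 1 = ⅓)
c(Y, A) = 176 (c(Y, A) = 79 + 97 = 176)
(-29456 + x(53))*(c(-23, G(-10)) + 42300) = (-29456 + 53)*(176 + 42300) = -29403*42476 = -1248921828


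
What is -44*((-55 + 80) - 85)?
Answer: 2640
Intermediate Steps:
-44*((-55 + 80) - 85) = -44*(25 - 85) = -44*(-60) = 2640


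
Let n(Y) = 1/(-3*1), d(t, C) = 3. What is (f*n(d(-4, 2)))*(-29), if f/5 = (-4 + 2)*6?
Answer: -580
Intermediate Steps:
f = -60 (f = 5*((-4 + 2)*6) = 5*(-2*6) = 5*(-12) = -60)
n(Y) = -⅓ (n(Y) = 1/(-3) = -⅓)
(f*n(d(-4, 2)))*(-29) = -60*(-⅓)*(-29) = 20*(-29) = -580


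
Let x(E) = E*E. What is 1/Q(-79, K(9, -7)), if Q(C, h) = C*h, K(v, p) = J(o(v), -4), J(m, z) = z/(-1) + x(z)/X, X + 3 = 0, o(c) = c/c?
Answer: 3/316 ≈ 0.0094937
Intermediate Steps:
o(c) = 1
X = -3 (X = -3 + 0 = -3)
x(E) = E²
J(m, z) = -z - z²/3 (J(m, z) = z/(-1) + z²/(-3) = z*(-1) + z²*(-⅓) = -z - z²/3)
K(v, p) = -4/3 (K(v, p) = (⅓)*(-4)*(-3 - 1*(-4)) = (⅓)*(-4)*(-3 + 4) = (⅓)*(-4)*1 = -4/3)
1/Q(-79, K(9, -7)) = 1/(-79*(-4/3)) = 1/(316/3) = 3/316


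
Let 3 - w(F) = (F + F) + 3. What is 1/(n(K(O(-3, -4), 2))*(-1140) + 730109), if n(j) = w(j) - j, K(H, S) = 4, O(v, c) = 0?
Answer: 1/743789 ≈ 1.3445e-6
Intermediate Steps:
w(F) = -2*F (w(F) = 3 - ((F + F) + 3) = 3 - (2*F + 3) = 3 - (3 + 2*F) = 3 + (-3 - 2*F) = -2*F)
n(j) = -3*j (n(j) = -2*j - j = -3*j)
1/(n(K(O(-3, -4), 2))*(-1140) + 730109) = 1/(-3*4*(-1140) + 730109) = 1/(-12*(-1140) + 730109) = 1/(13680 + 730109) = 1/743789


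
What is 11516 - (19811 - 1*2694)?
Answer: -5601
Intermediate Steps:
11516 - (19811 - 1*2694) = 11516 - (19811 - 2694) = 11516 - 1*17117 = 11516 - 17117 = -5601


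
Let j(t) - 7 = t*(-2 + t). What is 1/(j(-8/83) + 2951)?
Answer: 6889/20379054 ≈ 0.00033804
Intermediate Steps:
j(t) = 7 + t*(-2 + t)
1/(j(-8/83) + 2951) = 1/((7 + (-8/83)² - (-16)/83) + 2951) = 1/((7 + (-8*1/83)² - (-16)/83) + 2951) = 1/((7 + (-8/83)² - 2*(-8/83)) + 2951) = 1/((7 + 64/6889 + 16/83) + 2951) = 1/(49615/6889 + 2951) = 1/(20379054/6889) = 6889/20379054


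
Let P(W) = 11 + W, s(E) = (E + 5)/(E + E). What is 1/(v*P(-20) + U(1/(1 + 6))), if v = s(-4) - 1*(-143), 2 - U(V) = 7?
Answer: -8/10327 ≈ -0.00077467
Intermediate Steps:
s(E) = (5 + E)/(2*E) (s(E) = (5 + E)/((2*E)) = (5 + E)*(1/(2*E)) = (5 + E)/(2*E))
U(V) = -5 (U(V) = 2 - 1*7 = 2 - 7 = -5)
v = 1143/8 (v = (1/2)*(5 - 4)/(-4) - 1*(-143) = (1/2)*(-1/4)*1 + 143 = -1/8 + 143 = 1143/8 ≈ 142.88)
1/(v*P(-20) + U(1/(1 + 6))) = 1/(1143*(11 - 20)/8 - 5) = 1/((1143/8)*(-9) - 5) = 1/(-10287/8 - 5) = 1/(-10327/8) = -8/10327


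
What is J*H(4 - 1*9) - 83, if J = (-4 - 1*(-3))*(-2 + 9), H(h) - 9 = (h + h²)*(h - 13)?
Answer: 2374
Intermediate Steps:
H(h) = 9 + (-13 + h)*(h + h²) (H(h) = 9 + (h + h²)*(h - 13) = 9 + (h + h²)*(-13 + h) = 9 + (-13 + h)*(h + h²))
J = -7 (J = (-4 + 3)*7 = -1*7 = -7)
J*H(4 - 1*9) - 83 = -7*(9 + (4 - 1*9)³ - 13*(4 - 1*9) - 12*(4 - 1*9)²) - 83 = -7*(9 + (4 - 9)³ - 13*(4 - 9) - 12*(4 - 9)²) - 83 = -7*(9 + (-5)³ - 13*(-5) - 12*(-5)²) - 83 = -7*(9 - 125 + 65 - 12*25) - 83 = -7*(9 - 125 + 65 - 300) - 83 = -7*(-351) - 83 = 2457 - 83 = 2374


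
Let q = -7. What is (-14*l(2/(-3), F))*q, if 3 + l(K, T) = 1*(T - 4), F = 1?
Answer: -588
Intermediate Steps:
l(K, T) = -7 + T (l(K, T) = -3 + 1*(T - 4) = -3 + 1*(-4 + T) = -3 + (-4 + T) = -7 + T)
(-14*l(2/(-3), F))*q = -14*(-7 + 1)*(-7) = -14*(-6)*(-7) = 84*(-7) = -588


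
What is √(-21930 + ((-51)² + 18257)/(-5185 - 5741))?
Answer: I*√72727109533/1821 ≈ 148.09*I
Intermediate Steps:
√(-21930 + ((-51)² + 18257)/(-5185 - 5741)) = √(-21930 + (2601 + 18257)/(-10926)) = √(-21930 + 20858*(-1/10926)) = √(-21930 - 10429/5463) = √(-119814019/5463) = I*√72727109533/1821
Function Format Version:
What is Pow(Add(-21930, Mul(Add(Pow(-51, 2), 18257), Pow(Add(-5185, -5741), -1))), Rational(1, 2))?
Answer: Mul(Rational(1, 1821), I, Pow(72727109533, Rational(1, 2))) ≈ Mul(148.09, I)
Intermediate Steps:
Pow(Add(-21930, Mul(Add(Pow(-51, 2), 18257), Pow(Add(-5185, -5741), -1))), Rational(1, 2)) = Pow(Add(-21930, Mul(Add(2601, 18257), Pow(-10926, -1))), Rational(1, 2)) = Pow(Add(-21930, Mul(20858, Rational(-1, 10926))), Rational(1, 2)) = Pow(Add(-21930, Rational(-10429, 5463)), Rational(1, 2)) = Pow(Rational(-119814019, 5463), Rational(1, 2)) = Mul(Rational(1, 1821), I, Pow(72727109533, Rational(1, 2)))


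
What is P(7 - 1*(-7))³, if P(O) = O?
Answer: 2744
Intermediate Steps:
P(7 - 1*(-7))³ = (7 - 1*(-7))³ = (7 + 7)³ = 14³ = 2744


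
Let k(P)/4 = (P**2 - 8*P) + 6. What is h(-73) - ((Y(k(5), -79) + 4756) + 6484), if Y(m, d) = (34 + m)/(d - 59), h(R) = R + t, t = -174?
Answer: -792604/69 ≈ -11487.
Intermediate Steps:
h(R) = -174 + R (h(R) = R - 174 = -174 + R)
k(P) = 24 - 32*P + 4*P**2 (k(P) = 4*((P**2 - 8*P) + 6) = 4*(6 + P**2 - 8*P) = 24 - 32*P + 4*P**2)
Y(m, d) = (34 + m)/(-59 + d)
h(-73) - ((Y(k(5), -79) + 4756) + 6484) = (-174 - 73) - (((34 + (24 - 32*5 + 4*5**2))/(-59 - 79) + 4756) + 6484) = -247 - (((34 + (24 - 160 + 4*25))/(-138) + 4756) + 6484) = -247 - ((-(34 + (24 - 160 + 100))/138 + 4756) + 6484) = -247 - ((-(34 - 36)/138 + 4756) + 6484) = -247 - ((-1/138*(-2) + 4756) + 6484) = -247 - ((1/69 + 4756) + 6484) = -247 - (328165/69 + 6484) = -247 - 1*775561/69 = -247 - 775561/69 = -792604/69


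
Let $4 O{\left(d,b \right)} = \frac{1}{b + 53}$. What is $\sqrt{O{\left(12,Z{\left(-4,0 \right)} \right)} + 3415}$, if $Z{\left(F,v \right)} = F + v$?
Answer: $\frac{\sqrt{669341}}{14} \approx 58.438$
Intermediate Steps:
$O{\left(d,b \right)} = \frac{1}{4 \left(53 + b\right)}$ ($O{\left(d,b \right)} = \frac{1}{4 \left(b + 53\right)} = \frac{1}{4 \left(53 + b\right)}$)
$\sqrt{O{\left(12,Z{\left(-4,0 \right)} \right)} + 3415} = \sqrt{\frac{1}{4 \left(53 + \left(-4 + 0\right)\right)} + 3415} = \sqrt{\frac{1}{4 \left(53 - 4\right)} + 3415} = \sqrt{\frac{1}{4 \cdot 49} + 3415} = \sqrt{\frac{1}{4} \cdot \frac{1}{49} + 3415} = \sqrt{\frac{1}{196} + 3415} = \sqrt{\frac{669341}{196}} = \frac{\sqrt{669341}}{14}$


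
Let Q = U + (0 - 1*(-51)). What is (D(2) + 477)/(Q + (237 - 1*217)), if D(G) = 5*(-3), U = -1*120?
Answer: -66/7 ≈ -9.4286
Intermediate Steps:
U = -120
D(G) = -15
Q = -69 (Q = -120 + (0 - 1*(-51)) = -120 + (0 + 51) = -120 + 51 = -69)
(D(2) + 477)/(Q + (237 - 1*217)) = (-15 + 477)/(-69 + (237 - 1*217)) = 462/(-69 + (237 - 217)) = 462/(-69 + 20) = 462/(-49) = 462*(-1/49) = -66/7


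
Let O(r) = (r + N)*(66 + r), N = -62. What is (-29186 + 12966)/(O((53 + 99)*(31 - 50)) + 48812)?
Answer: -4055/2093428 ≈ -0.0019370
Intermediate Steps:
O(r) = (-62 + r)*(66 + r) (O(r) = (r - 62)*(66 + r) = (-62 + r)*(66 + r))
(-29186 + 12966)/(O((53 + 99)*(31 - 50)) + 48812) = (-29186 + 12966)/((-4092 + ((53 + 99)*(31 - 50))**2 + 4*((53 + 99)*(31 - 50))) + 48812) = -16220/((-4092 + (152*(-19))**2 + 4*(152*(-19))) + 48812) = -16220/((-4092 + (-2888)**2 + 4*(-2888)) + 48812) = -16220/((-4092 + 8340544 - 11552) + 48812) = -16220/(8324900 + 48812) = -16220/8373712 = -16220*1/8373712 = -4055/2093428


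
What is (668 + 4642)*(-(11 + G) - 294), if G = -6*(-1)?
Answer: -1651410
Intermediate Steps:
G = 6
(668 + 4642)*(-(11 + G) - 294) = (668 + 4642)*(-(11 + 6) - 294) = 5310*(-1*17 - 294) = 5310*(-17 - 294) = 5310*(-311) = -1651410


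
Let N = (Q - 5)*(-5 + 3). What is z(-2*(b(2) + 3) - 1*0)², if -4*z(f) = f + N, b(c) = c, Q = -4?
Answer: 4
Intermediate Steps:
N = 18 (N = (-4 - 5)*(-5 + 3) = -9*(-2) = 18)
z(f) = -9/2 - f/4 (z(f) = -(f + 18)/4 = -(18 + f)/4 = -9/2 - f/4)
z(-2*(b(2) + 3) - 1*0)² = (-9/2 - (-2*(2 + 3) - 1*0)/4)² = (-9/2 - (-2*5 + 0)/4)² = (-9/2 - (-10 + 0)/4)² = (-9/2 - ¼*(-10))² = (-9/2 + 5/2)² = (-2)² = 4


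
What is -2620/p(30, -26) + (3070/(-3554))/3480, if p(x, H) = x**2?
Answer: -54011189/18551880 ≈ -2.9114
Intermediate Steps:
-2620/p(30, -26) + (3070/(-3554))/3480 = -2620/(30**2) + (3070/(-3554))/3480 = -2620/900 + (3070*(-1/3554))*(1/3480) = -2620*1/900 - 1535/1777*1/3480 = -131/45 - 307/1236792 = -54011189/18551880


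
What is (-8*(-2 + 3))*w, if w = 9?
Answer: -72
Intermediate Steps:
(-8*(-2 + 3))*w = -8*(-2 + 3)*9 = -8*1*9 = -8*9 = -72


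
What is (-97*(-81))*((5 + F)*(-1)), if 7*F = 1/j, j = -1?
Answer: -267138/7 ≈ -38163.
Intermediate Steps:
F = -1/7 (F = (1/7)/(-1) = (1/7)*(-1) = -1/7 ≈ -0.14286)
(-97*(-81))*((5 + F)*(-1)) = (-97*(-81))*((5 - 1/7)*(-1)) = 7857*((34/7)*(-1)) = 7857*(-34/7) = -267138/7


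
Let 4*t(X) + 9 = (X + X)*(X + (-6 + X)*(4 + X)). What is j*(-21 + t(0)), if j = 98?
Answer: -4557/2 ≈ -2278.5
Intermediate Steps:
t(X) = -9/4 + X*(X + (-6 + X)*(4 + X))/2 (t(X) = -9/4 + ((X + X)*(X + (-6 + X)*(4 + X)))/4 = -9/4 + ((2*X)*(X + (-6 + X)*(4 + X)))/4 = -9/4 + (2*X*(X + (-6 + X)*(4 + X)))/4 = -9/4 + X*(X + (-6 + X)*(4 + X))/2)
j*(-21 + t(0)) = 98*(-21 + (-9/4 + (1/2)*0**3 - 12*0 - 1/2*0**2)) = 98*(-21 + (-9/4 + (1/2)*0 + 0 - 1/2*0)) = 98*(-21 + (-9/4 + 0 + 0 + 0)) = 98*(-21 - 9/4) = 98*(-93/4) = -4557/2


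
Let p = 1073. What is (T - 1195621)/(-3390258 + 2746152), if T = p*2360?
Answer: -445553/214702 ≈ -2.0752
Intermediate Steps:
T = 2532280 (T = 1073*2360 = 2532280)
(T - 1195621)/(-3390258 + 2746152) = (2532280 - 1195621)/(-3390258 + 2746152) = 1336659/(-644106) = 1336659*(-1/644106) = -445553/214702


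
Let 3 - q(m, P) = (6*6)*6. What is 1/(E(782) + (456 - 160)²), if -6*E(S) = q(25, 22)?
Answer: 2/175303 ≈ 1.1409e-5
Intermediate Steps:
q(m, P) = -213 (q(m, P) = 3 - 6*6*6 = 3 - 36*6 = 3 - 1*216 = 3 - 216 = -213)
E(S) = 71/2 (E(S) = -⅙*(-213) = 71/2)
1/(E(782) + (456 - 160)²) = 1/(71/2 + (456 - 160)²) = 1/(71/2 + 296²) = 1/(71/2 + 87616) = 1/(175303/2) = 2/175303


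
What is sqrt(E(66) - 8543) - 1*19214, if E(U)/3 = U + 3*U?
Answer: -19214 + I*sqrt(7751) ≈ -19214.0 + 88.04*I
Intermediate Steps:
E(U) = 12*U (E(U) = 3*(U + 3*U) = 3*(4*U) = 12*U)
sqrt(E(66) - 8543) - 1*19214 = sqrt(12*66 - 8543) - 1*19214 = sqrt(792 - 8543) - 19214 = sqrt(-7751) - 19214 = I*sqrt(7751) - 19214 = -19214 + I*sqrt(7751)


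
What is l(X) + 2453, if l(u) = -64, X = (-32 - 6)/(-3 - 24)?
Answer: 2389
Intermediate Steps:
X = 38/27 (X = -38/(-27) = -38*(-1/27) = 38/27 ≈ 1.4074)
l(X) + 2453 = -64 + 2453 = 2389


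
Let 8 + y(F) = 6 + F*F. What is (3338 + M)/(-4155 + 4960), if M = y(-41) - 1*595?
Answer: 4422/805 ≈ 5.4932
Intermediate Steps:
y(F) = -2 + F² (y(F) = -8 + (6 + F*F) = -8 + (6 + F²) = -2 + F²)
M = 1084 (M = (-2 + (-41)²) - 1*595 = (-2 + 1681) - 595 = 1679 - 595 = 1084)
(3338 + M)/(-4155 + 4960) = (3338 + 1084)/(-4155 + 4960) = 4422/805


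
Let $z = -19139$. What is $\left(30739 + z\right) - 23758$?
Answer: $-12158$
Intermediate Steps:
$\left(30739 + z\right) - 23758 = \left(30739 - 19139\right) - 23758 = 11600 - 23758 = -12158$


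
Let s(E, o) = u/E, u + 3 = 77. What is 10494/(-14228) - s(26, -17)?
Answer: -331429/92482 ≈ -3.5837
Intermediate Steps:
u = 74 (u = -3 + 77 = 74)
s(E, o) = 74/E
10494/(-14228) - s(26, -17) = 10494/(-14228) - 74/26 = 10494*(-1/14228) - 74/26 = -5247/7114 - 1*37/13 = -5247/7114 - 37/13 = -331429/92482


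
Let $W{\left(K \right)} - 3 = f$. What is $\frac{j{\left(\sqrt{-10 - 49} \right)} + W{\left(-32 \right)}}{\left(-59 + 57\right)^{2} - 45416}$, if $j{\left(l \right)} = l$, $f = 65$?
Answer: $- \frac{17}{11353} - \frac{i \sqrt{59}}{45412} \approx -0.0014974 - 0.00016914 i$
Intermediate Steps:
$W{\left(K \right)} = 68$ ($W{\left(K \right)} = 3 + 65 = 68$)
$\frac{j{\left(\sqrt{-10 - 49} \right)} + W{\left(-32 \right)}}{\left(-59 + 57\right)^{2} - 45416} = \frac{\sqrt{-10 - 49} + 68}{\left(-59 + 57\right)^{2} - 45416} = \frac{\sqrt{-59} + 68}{\left(-2\right)^{2} - 45416} = \frac{i \sqrt{59} + 68}{4 - 45416} = \frac{68 + i \sqrt{59}}{-45412} = \left(68 + i \sqrt{59}\right) \left(- \frac{1}{45412}\right) = - \frac{17}{11353} - \frac{i \sqrt{59}}{45412}$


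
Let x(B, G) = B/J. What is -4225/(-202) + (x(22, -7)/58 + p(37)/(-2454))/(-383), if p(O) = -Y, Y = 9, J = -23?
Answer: 220721850611/10552838449 ≈ 20.916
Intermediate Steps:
p(O) = -9 (p(O) = -1*9 = -9)
x(B, G) = -B/23 (x(B, G) = B/(-23) = B*(-1/23) = -B/23)
-4225/(-202) + (x(22, -7)/58 + p(37)/(-2454))/(-383) = -4225/(-202) + (-1/23*22/58 - 9/(-2454))/(-383) = -4225*(-1/202) + (-22/23*1/58 - 9*(-1/2454))*(-1/383) = 4225/202 + (-11/667 + 3/818)*(-1/383) = 4225/202 - 6997/545606*(-1/383) = 4225/202 + 6997/208967098 = 220721850611/10552838449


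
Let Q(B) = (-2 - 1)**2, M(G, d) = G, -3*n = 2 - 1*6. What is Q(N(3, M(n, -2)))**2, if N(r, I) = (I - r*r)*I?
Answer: 81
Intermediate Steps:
n = 4/3 (n = -(2 - 1*6)/3 = -(2 - 6)/3 = -1/3*(-4) = 4/3 ≈ 1.3333)
N(r, I) = I*(I - r**2) (N(r, I) = (I - r**2)*I = I*(I - r**2))
Q(B) = 9 (Q(B) = (-3)**2 = 9)
Q(N(3, M(n, -2)))**2 = 9**2 = 81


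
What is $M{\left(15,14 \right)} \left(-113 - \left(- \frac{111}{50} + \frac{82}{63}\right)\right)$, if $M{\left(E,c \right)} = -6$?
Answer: $\frac{353057}{525} \approx 672.49$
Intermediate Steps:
$M{\left(15,14 \right)} \left(-113 - \left(- \frac{111}{50} + \frac{82}{63}\right)\right) = - 6 \left(-113 - \left(- \frac{111}{50} + \frac{82}{63}\right)\right) = - 6 \left(-113 - - \frac{2893}{3150}\right) = - 6 \left(-113 + \left(- \frac{82}{63} + \frac{111}{50}\right)\right) = - 6 \left(-113 + \frac{2893}{3150}\right) = \left(-6\right) \left(- \frac{353057}{3150}\right) = \frac{353057}{525}$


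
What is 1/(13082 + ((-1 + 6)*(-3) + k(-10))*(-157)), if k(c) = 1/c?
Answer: 10/154527 ≈ 6.4714e-5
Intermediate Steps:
1/(13082 + ((-1 + 6)*(-3) + k(-10))*(-157)) = 1/(13082 + ((-1 + 6)*(-3) + 1/(-10))*(-157)) = 1/(13082 + (5*(-3) - 1/10)*(-157)) = 1/(13082 + (-15 - 1/10)*(-157)) = 1/(13082 - 151/10*(-157)) = 1/(13082 + 23707/10) = 1/(154527/10) = 10/154527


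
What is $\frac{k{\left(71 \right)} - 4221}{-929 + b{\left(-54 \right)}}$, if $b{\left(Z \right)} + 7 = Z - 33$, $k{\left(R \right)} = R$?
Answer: $\frac{4150}{1023} \approx 4.0567$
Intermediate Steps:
$b{\left(Z \right)} = -40 + Z$ ($b{\left(Z \right)} = -7 + \left(Z - 33\right) = -7 + \left(-33 + Z\right) = -40 + Z$)
$\frac{k{\left(71 \right)} - 4221}{-929 + b{\left(-54 \right)}} = \frac{71 - 4221}{-929 - 94} = - \frac{4150}{-929 - 94} = - \frac{4150}{-1023} = \left(-4150\right) \left(- \frac{1}{1023}\right) = \frac{4150}{1023}$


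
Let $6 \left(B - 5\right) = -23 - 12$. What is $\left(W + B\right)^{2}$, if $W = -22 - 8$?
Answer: $\frac{34225}{36} \approx 950.69$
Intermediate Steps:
$B = - \frac{5}{6}$ ($B = 5 + \frac{-23 - 12}{6} = 5 + \frac{1}{6} \left(-35\right) = 5 - \frac{35}{6} = - \frac{5}{6} \approx -0.83333$)
$W = -30$ ($W = -22 - 8 = -30$)
$\left(W + B\right)^{2} = \left(-30 - \frac{5}{6}\right)^{2} = \left(- \frac{185}{6}\right)^{2} = \frac{34225}{36}$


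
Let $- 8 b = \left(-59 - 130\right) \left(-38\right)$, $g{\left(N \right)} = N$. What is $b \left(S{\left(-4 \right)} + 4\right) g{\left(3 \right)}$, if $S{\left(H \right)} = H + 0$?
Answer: $0$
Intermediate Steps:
$S{\left(H \right)} = H$
$b = - \frac{3591}{4}$ ($b = - \frac{\left(-59 - 130\right) \left(-38\right)}{8} = - \frac{\left(-189\right) \left(-38\right)}{8} = \left(- \frac{1}{8}\right) 7182 = - \frac{3591}{4} \approx -897.75$)
$b \left(S{\left(-4 \right)} + 4\right) g{\left(3 \right)} = - \frac{3591 \left(-4 + 4\right) 3}{4} = - \frac{3591 \cdot 0 \cdot 3}{4} = \left(- \frac{3591}{4}\right) 0 = 0$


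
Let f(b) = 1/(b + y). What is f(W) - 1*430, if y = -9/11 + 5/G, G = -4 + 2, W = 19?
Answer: -148328/345 ≈ -429.94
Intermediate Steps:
G = -2
y = -73/22 (y = -9/11 + 5/(-2) = -9*1/11 + 5*(-1/2) = -9/11 - 5/2 = -73/22 ≈ -3.3182)
f(b) = 1/(-73/22 + b) (f(b) = 1/(b - 73/22) = 1/(-73/22 + b))
f(W) - 1*430 = 22/(-73 + 22*19) - 1*430 = 22/(-73 + 418) - 430 = 22/345 - 430 = -148328/345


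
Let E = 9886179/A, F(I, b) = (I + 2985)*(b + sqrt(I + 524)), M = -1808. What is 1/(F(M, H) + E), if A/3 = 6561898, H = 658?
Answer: 33347370038032312178/25903011882852677952499465 - 101359721623099016*I*sqrt(321)/25903011882852677952499465 ≈ 1.2874e-6 - 7.0108e-8*I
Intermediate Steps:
A = 19685694 (A = 3*6561898 = 19685694)
F(I, b) = (2985 + I)*(b + sqrt(524 + I))
E = 3295393/6561898 (E = 9886179/19685694 = 9886179*(1/19685694) = 3295393/6561898 ≈ 0.50220)
1/(F(M, H) + E) = 1/((2985*658 + 2985*sqrt(524 - 1808) - 1808*658 - 1808*sqrt(524 - 1808)) + 3295393/6561898) = 1/((1964130 + 2985*sqrt(-1284) - 1189664 - 3616*I*sqrt(321)) + 3295393/6561898) = 1/((1964130 + 2985*(2*I*sqrt(321)) - 1189664 - 3616*I*sqrt(321)) + 3295393/6561898) = 1/((1964130 + 5970*I*sqrt(321) - 1189664 - 3616*I*sqrt(321)) + 3295393/6561898) = 1/((774466 + 2354*I*sqrt(321)) + 3295393/6561898) = 1/(5081970191861/6561898 + 2354*I*sqrt(321))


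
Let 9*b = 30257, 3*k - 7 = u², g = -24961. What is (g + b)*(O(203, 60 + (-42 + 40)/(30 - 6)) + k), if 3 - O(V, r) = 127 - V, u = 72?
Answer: -1055159776/27 ≈ -3.9080e+7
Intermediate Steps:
O(V, r) = -124 + V (O(V, r) = 3 - (127 - V) = 3 + (-127 + V) = -124 + V)
k = 5191/3 (k = 7/3 + (⅓)*72² = 7/3 + (⅓)*5184 = 7/3 + 1728 = 5191/3 ≈ 1730.3)
b = 30257/9 (b = (⅑)*30257 = 30257/9 ≈ 3361.9)
(g + b)*(O(203, 60 + (-42 + 40)/(30 - 6)) + k) = (-24961 + 30257/9)*((-124 + 203) + 5191/3) = -194392*(79 + 5191/3)/9 = -194392/9*5428/3 = -1055159776/27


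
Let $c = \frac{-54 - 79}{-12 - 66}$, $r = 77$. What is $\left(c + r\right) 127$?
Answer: $\frac{779653}{78} \approx 9995.5$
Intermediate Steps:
$c = \frac{133}{78}$ ($c = - \frac{133}{-78} = \left(-133\right) \left(- \frac{1}{78}\right) = \frac{133}{78} \approx 1.7051$)
$\left(c + r\right) 127 = \left(\frac{133}{78} + 77\right) 127 = \frac{6139}{78} \cdot 127 = \frac{779653}{78}$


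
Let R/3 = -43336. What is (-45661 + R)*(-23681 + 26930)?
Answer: -570748581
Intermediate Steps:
R = -130008 (R = 3*(-43336) = -130008)
(-45661 + R)*(-23681 + 26930) = (-45661 - 130008)*(-23681 + 26930) = -175669*3249 = -570748581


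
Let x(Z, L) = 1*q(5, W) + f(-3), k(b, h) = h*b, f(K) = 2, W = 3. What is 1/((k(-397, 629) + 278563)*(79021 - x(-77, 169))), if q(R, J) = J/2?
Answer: 1/2279654875 ≈ 4.3866e-10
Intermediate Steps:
q(R, J) = J/2 (q(R, J) = J*(1/2) = J/2)
k(b, h) = b*h
x(Z, L) = 7/2 (x(Z, L) = 1*((1/2)*3) + 2 = 1*(3/2) + 2 = 3/2 + 2 = 7/2)
1/((k(-397, 629) + 278563)*(79021 - x(-77, 169))) = 1/((-397*629 + 278563)*(79021 - 1*7/2)) = 1/((-249713 + 278563)*(79021 - 7/2)) = 1/(28850*(158035/2)) = 1/2279654875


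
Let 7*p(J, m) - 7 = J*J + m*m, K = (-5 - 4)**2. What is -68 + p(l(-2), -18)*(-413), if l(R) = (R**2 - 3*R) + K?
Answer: -508176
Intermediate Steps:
K = 81 (K = (-9)**2 = 81)
l(R) = 81 + R**2 - 3*R (l(R) = (R**2 - 3*R) + 81 = 81 + R**2 - 3*R)
p(J, m) = 1 + J**2/7 + m**2/7 (p(J, m) = 1 + (J*J + m*m)/7 = 1 + (J**2 + m**2)/7 = 1 + (J**2/7 + m**2/7) = 1 + J**2/7 + m**2/7)
-68 + p(l(-2), -18)*(-413) = -68 + (1 + (81 + (-2)**2 - 3*(-2))**2/7 + (1/7)*(-18)**2)*(-413) = -68 + (1 + (81 + 4 + 6)**2/7 + (1/7)*324)*(-413) = -68 + (1 + (1/7)*91**2 + 324/7)*(-413) = -68 + (1 + (1/7)*8281 + 324/7)*(-413) = -68 + (1 + 1183 + 324/7)*(-413) = -68 + (8612/7)*(-413) = -68 - 508108 = -508176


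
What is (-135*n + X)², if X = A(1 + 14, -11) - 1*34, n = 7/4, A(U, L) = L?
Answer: 1265625/16 ≈ 79102.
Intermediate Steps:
n = 7/4 (n = 7*(¼) = 7/4 ≈ 1.7500)
X = -45 (X = -11 - 1*34 = -11 - 34 = -45)
(-135*n + X)² = (-135*7/4 - 45)² = (-945/4 - 45)² = (-1125/4)² = 1265625/16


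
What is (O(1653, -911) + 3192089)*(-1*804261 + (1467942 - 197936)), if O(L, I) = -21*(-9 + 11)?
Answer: 1486679930015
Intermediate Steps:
O(L, I) = -42 (O(L, I) = -21*2 = -42)
(O(1653, -911) + 3192089)*(-1*804261 + (1467942 - 197936)) = (-42 + 3192089)*(-1*804261 + (1467942 - 197936)) = 3192047*(-804261 + 1270006) = 3192047*465745 = 1486679930015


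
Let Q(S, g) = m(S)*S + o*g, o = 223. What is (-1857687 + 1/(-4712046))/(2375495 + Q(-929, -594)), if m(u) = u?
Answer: -8753506597603/14635963567404 ≈ -0.59808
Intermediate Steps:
Q(S, g) = S**2 + 223*g (Q(S, g) = S*S + 223*g = S**2 + 223*g)
(-1857687 + 1/(-4712046))/(2375495 + Q(-929, -594)) = (-1857687 + 1/(-4712046))/(2375495 + ((-929)**2 + 223*(-594))) = (-1857687 - 1/4712046)/(2375495 + (863041 - 132462)) = -8753506597603/(4712046*(2375495 + 730579)) = -8753506597603/4712046/3106074 = -8753506597603/4712046*1/3106074 = -8753506597603/14635963567404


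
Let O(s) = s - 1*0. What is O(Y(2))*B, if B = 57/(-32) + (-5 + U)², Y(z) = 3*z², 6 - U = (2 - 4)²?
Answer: 693/8 ≈ 86.625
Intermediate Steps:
U = 2 (U = 6 - (2 - 4)² = 6 - 1*(-2)² = 6 - 1*4 = 6 - 4 = 2)
B = 231/32 (B = 57/(-32) + (-5 + 2)² = 57*(-1/32) + (-3)² = -57/32 + 9 = 231/32 ≈ 7.2188)
O(s) = s (O(s) = s + 0 = s)
O(Y(2))*B = (3*2²)*(231/32) = (3*4)*(231/32) = 12*(231/32) = 693/8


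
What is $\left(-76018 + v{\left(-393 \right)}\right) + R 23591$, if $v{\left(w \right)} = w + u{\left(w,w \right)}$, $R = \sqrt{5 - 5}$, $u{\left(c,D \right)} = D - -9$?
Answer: $-76795$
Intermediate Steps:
$u{\left(c,D \right)} = 9 + D$ ($u{\left(c,D \right)} = D + 9 = 9 + D$)
$R = 0$ ($R = \sqrt{0} = 0$)
$v{\left(w \right)} = 9 + 2 w$ ($v{\left(w \right)} = w + \left(9 + w\right) = 9 + 2 w$)
$\left(-76018 + v{\left(-393 \right)}\right) + R 23591 = \left(-76018 + \left(9 + 2 \left(-393\right)\right)\right) + 0 \cdot 23591 = \left(-76018 + \left(9 - 786\right)\right) + 0 = \left(-76018 - 777\right) + 0 = -76795 + 0 = -76795$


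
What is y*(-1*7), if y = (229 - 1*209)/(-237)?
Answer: 140/237 ≈ 0.59072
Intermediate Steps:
y = -20/237 (y = (229 - 209)*(-1/237) = 20*(-1/237) = -20/237 ≈ -0.084388)
y*(-1*7) = -(-20)*7/237 = -20/237*(-7) = 140/237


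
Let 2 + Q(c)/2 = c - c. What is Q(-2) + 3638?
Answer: 3634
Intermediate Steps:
Q(c) = -4 (Q(c) = -4 + 2*(c - c) = -4 + 2*0 = -4 + 0 = -4)
Q(-2) + 3638 = -4 + 3638 = 3634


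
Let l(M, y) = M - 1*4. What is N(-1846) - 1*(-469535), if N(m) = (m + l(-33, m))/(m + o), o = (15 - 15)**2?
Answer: 866763493/1846 ≈ 4.6954e+5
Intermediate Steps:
o = 0 (o = 0**2 = 0)
l(M, y) = -4 + M (l(M, y) = M - 4 = -4 + M)
N(m) = (-37 + m)/m (N(m) = (m + (-4 - 33))/(m + 0) = (m - 37)/m = (-37 + m)/m)
N(-1846) - 1*(-469535) = (-37 - 1846)/(-1846) - 1*(-469535) = -1/1846*(-1883) + 469535 = 1883/1846 + 469535 = 866763493/1846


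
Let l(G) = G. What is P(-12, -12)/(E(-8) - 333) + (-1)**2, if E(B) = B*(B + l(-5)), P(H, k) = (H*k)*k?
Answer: 1957/229 ≈ 8.5459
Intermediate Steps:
P(H, k) = H*k**2
E(B) = B*(-5 + B) (E(B) = B*(B - 5) = B*(-5 + B))
P(-12, -12)/(E(-8) - 333) + (-1)**2 = (-12*(-12)**2)/(-8*(-5 - 8) - 333) + (-1)**2 = (-12*144)/(-8*(-13) - 333) + 1 = -1728/(104 - 333) + 1 = -1728/(-229) + 1 = -1728*(-1/229) + 1 = 1728/229 + 1 = 1957/229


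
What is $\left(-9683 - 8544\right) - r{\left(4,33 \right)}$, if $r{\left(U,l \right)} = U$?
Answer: $-18231$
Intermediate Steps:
$\left(-9683 - 8544\right) - r{\left(4,33 \right)} = \left(-9683 - 8544\right) - 4 = -18227 - 4 = -18231$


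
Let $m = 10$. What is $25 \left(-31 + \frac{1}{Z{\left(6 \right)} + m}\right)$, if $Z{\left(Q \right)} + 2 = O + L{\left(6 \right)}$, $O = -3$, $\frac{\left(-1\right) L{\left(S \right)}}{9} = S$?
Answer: $- \frac{38000}{49} \approx -775.51$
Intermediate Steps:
$L{\left(S \right)} = - 9 S$
$Z{\left(Q \right)} = -59$ ($Z{\left(Q \right)} = -2 - 57 = -59$)
$25 \left(-31 + \frac{1}{Z{\left(6 \right)} + m}\right) = 25 \left(-31 + \frac{1}{-59 + 10}\right) = 25 \left(-31 + \frac{1}{-49}\right) = 25 \left(-31 - \frac{1}{49}\right) = 25 \left(- \frac{1520}{49}\right) = - \frac{38000}{49}$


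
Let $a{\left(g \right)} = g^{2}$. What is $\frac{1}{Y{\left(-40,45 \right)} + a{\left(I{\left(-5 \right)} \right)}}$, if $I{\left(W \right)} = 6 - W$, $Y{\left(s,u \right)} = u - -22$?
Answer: $\frac{1}{188} \approx 0.0053191$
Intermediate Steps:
$Y{\left(s,u \right)} = 22 + u$ ($Y{\left(s,u \right)} = u + 22 = 22 + u$)
$\frac{1}{Y{\left(-40,45 \right)} + a{\left(I{\left(-5 \right)} \right)}} = \frac{1}{\left(22 + 45\right) + \left(6 - -5\right)^{2}} = \frac{1}{67 + \left(6 + 5\right)^{2}} = \frac{1}{67 + 11^{2}} = \frac{1}{67 + 121} = \frac{1}{188}$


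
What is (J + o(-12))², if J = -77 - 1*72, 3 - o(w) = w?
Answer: 17956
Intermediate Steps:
o(w) = 3 - w
J = -149 (J = -77 - 72 = -149)
(J + o(-12))² = (-149 + (3 - 1*(-12)))² = (-149 + (3 + 12))² = (-149 + 15)² = (-134)² = 17956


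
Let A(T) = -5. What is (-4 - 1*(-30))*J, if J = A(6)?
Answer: -130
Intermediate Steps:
J = -5
(-4 - 1*(-30))*J = (-4 - 1*(-30))*(-5) = (-4 + 30)*(-5) = 26*(-5) = -130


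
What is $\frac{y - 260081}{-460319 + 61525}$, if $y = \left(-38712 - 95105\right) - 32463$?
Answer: $\frac{426361}{398794} \approx 1.0691$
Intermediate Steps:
$y = -166280$ ($y = -133817 - 32463 = -166280$)
$\frac{y - 260081}{-460319 + 61525} = \frac{-166280 - 260081}{-460319 + 61525} = - \frac{426361}{-398794} = \left(-426361\right) \left(- \frac{1}{398794}\right) = \frac{426361}{398794}$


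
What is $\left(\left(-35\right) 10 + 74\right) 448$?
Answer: $-123648$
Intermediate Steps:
$\left(\left(-35\right) 10 + 74\right) 448 = \left(-350 + 74\right) 448 = \left(-276\right) 448 = -123648$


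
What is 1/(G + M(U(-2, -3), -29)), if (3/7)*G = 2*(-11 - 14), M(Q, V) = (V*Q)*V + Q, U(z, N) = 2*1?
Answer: 3/4702 ≈ 0.00063803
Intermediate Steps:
U(z, N) = 2
M(Q, V) = Q + Q*V² (M(Q, V) = (Q*V)*V + Q = Q*V² + Q = Q + Q*V²)
G = -350/3 (G = 7*(2*(-11 - 14))/3 = 7*(2*(-25))/3 = (7/3)*(-50) = -350/3 ≈ -116.67)
1/(G + M(U(-2, -3), -29)) = 1/(-350/3 + 2*(1 + (-29)²)) = 1/(-350/3 + 2*(1 + 841)) = 1/(-350/3 + 2*842) = 1/(-350/3 + 1684) = 1/(4702/3) = 3/4702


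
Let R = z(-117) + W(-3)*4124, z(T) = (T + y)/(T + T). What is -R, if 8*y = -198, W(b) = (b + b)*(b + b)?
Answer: -15440319/104 ≈ -1.4846e+5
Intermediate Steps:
W(b) = 4*b² (W(b) = (2*b)*(2*b) = 4*b²)
y = -99/4 (y = (⅛)*(-198) = -99/4 ≈ -24.750)
z(T) = (-99/4 + T)/(2*T) (z(T) = (T - 99/4)/(T + T) = (-99/4 + T)/((2*T)) = (-99/4 + T)*(1/(2*T)) = (-99/4 + T)/(2*T))
R = 15440319/104 (R = (⅛)*(-99 + 4*(-117))/(-117) + (4*(-3)²)*4124 = (⅛)*(-1/117)*(-99 - 468) + (4*9)*4124 = (⅛)*(-1/117)*(-567) + 36*4124 = 63/104 + 148464 = 15440319/104 ≈ 1.4846e+5)
-R = -1*15440319/104 = -15440319/104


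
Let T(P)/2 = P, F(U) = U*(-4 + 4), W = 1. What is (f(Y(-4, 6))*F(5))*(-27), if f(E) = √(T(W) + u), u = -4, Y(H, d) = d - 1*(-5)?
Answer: 0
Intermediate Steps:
Y(H, d) = 5 + d (Y(H, d) = d + 5 = 5 + d)
F(U) = 0 (F(U) = U*0 = 0)
T(P) = 2*P
f(E) = I*√2 (f(E) = √(2*1 - 4) = √(2 - 4) = √(-2) = I*√2)
(f(Y(-4, 6))*F(5))*(-27) = ((I*√2)*0)*(-27) = 0*(-27) = 0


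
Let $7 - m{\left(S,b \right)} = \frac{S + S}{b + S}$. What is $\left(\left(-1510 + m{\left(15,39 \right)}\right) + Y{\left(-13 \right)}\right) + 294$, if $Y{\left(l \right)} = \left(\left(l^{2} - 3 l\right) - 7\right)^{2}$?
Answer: $\frac{352723}{9} \approx 39191.0$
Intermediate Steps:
$m{\left(S,b \right)} = 7 - \frac{2 S}{S + b}$ ($m{\left(S,b \right)} = 7 - \frac{S + S}{b + S} = 7 - \frac{2 S}{S + b}$)
$Y{\left(l \right)} = \left(-7 + l^{2} - 3 l\right)^{2}$
$\left(\left(-1510 + m{\left(15,39 \right)}\right) + Y{\left(-13 \right)}\right) + 294 = \left(\left(-1510 + \frac{5 \cdot 15 + 7 \cdot 39}{15 + 39}\right) + \left(7 - \left(-13\right)^{2} + 3 \left(-13\right)\right)^{2}\right) + 294 = \left(\left(-1510 + \frac{75 + 273}{54}\right) + \left(7 - 169 - 39\right)^{2}\right) + 294 = \left(\left(-1510 + \frac{1}{54} \cdot 348\right) + \left(7 - 169 - 39\right)^{2}\right) + 294 = \left(\left(-1510 + \frac{58}{9}\right) + \left(-201\right)^{2}\right) + 294 = \left(- \frac{13532}{9} + 40401\right) + 294 = \frac{350077}{9} + 294 = \frac{352723}{9}$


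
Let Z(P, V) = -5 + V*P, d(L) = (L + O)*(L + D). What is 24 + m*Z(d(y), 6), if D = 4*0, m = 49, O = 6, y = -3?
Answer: -2867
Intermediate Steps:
D = 0
d(L) = L*(6 + L) (d(L) = (L + 6)*(L + 0) = (6 + L)*L = L*(6 + L))
Z(P, V) = -5 + P*V
24 + m*Z(d(y), 6) = 24 + 49*(-5 - 3*(6 - 3)*6) = 24 + 49*(-5 - 3*3*6) = 24 + 49*(-5 - 9*6) = 24 + 49*(-5 - 54) = 24 + 49*(-59) = 24 - 2891 = -2867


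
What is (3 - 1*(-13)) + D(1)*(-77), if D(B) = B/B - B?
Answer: 16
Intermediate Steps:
D(B) = 1 - B
(3 - 1*(-13)) + D(1)*(-77) = (3 - 1*(-13)) + (1 - 1*1)*(-77) = (3 + 13) + (1 - 1)*(-77) = 16 + 0*(-77) = 16 + 0 = 16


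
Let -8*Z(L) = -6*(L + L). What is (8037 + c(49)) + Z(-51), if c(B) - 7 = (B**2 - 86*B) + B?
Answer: 12407/2 ≈ 6203.5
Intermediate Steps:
c(B) = 7 + B**2 - 85*B (c(B) = 7 + ((B**2 - 86*B) + B) = 7 + (B**2 - 85*B) = 7 + B**2 - 85*B)
Z(L) = 3*L/2 (Z(L) = -(-3)*(L + L)/4 = -(-3)*2*L/4 = -(-3)*L/2 = 3*L/2)
(8037 + c(49)) + Z(-51) = (8037 + (7 + 49**2 - 85*49)) + (3/2)*(-51) = (8037 + (7 + 2401 - 4165)) - 153/2 = (8037 - 1757) - 153/2 = 6280 - 153/2 = 12407/2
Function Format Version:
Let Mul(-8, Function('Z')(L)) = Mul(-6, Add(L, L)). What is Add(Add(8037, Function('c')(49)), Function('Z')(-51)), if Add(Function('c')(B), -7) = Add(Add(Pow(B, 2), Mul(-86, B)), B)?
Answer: Rational(12407, 2) ≈ 6203.5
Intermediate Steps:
Function('c')(B) = Add(7, Pow(B, 2), Mul(-85, B)) (Function('c')(B) = Add(7, Add(Add(Pow(B, 2), Mul(-86, B)), B)) = Add(7, Add(Pow(B, 2), Mul(-85, B))) = Add(7, Pow(B, 2), Mul(-85, B)))
Function('Z')(L) = Mul(Rational(3, 2), L) (Function('Z')(L) = Mul(Rational(-1, 8), Mul(-6, Add(L, L))) = Mul(Rational(-1, 8), Mul(-6, Mul(2, L))) = Mul(Rational(-1, 8), Mul(-12, L)) = Mul(Rational(3, 2), L))
Add(Add(8037, Function('c')(49)), Function('Z')(-51)) = Add(Add(8037, Add(7, Pow(49, 2), Mul(-85, 49))), Mul(Rational(3, 2), -51)) = Add(Add(8037, Add(7, 2401, -4165)), Rational(-153, 2)) = Add(Add(8037, -1757), Rational(-153, 2)) = Add(6280, Rational(-153, 2)) = Rational(12407, 2)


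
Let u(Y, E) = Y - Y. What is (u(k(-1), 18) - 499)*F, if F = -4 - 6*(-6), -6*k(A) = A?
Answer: -15968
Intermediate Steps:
k(A) = -A/6
u(Y, E) = 0
F = 32 (F = -4 + 36 = 32)
(u(k(-1), 18) - 499)*F = (0 - 499)*32 = -499*32 = -15968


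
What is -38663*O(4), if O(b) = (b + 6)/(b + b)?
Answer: -193315/4 ≈ -48329.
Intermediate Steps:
O(b) = (6 + b)/(2*b) (O(b) = (6 + b)/((2*b)) = (6 + b)*(1/(2*b)) = (6 + b)/(2*b))
-38663*O(4) = -38663*(6 + 4)/(2*4) = -38663*10/(2*4) = -38663*5/4 = -193315/4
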